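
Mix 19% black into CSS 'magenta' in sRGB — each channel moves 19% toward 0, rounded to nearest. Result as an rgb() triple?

rgb(207, 0, 207)

CSS magenta is rgb(255, 0, 255).
A 19% shade moves each channel 19% toward 0:
  R: 255 − 48.45 = 206.55 → 207
  G: 0 + 0 = 0 → 0
  B: 255 + 0.19×(0−255) = 255 − 48.45 = 206.55 → 207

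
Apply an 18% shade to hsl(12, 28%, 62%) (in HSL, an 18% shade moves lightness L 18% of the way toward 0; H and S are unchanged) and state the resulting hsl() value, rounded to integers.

hsl(12, 28%, 51%)

L moves 18% from 62 toward 0: 62 − 11.16 = 50.84 → 51.
H and S are unchanged.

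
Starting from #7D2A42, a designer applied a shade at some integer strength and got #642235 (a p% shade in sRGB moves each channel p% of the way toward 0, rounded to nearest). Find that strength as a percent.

20%

#7D2A42 is rgb(125, 42, 66); #642235 is rgb(100, 34, 53).
On the R channel (widest range): 100 ≈ 125 + (p/100)(0 − 125), so p ≈ 100×(100 − 125)/(0 − 125) = -2500/-125 = 20.00.
p = 20 reproduces all three channels after rounding.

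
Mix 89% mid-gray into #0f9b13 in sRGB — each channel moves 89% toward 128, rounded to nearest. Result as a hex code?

#748374

#0f9b13 is rgb(15, 155, 19).
An 89% tone moves each channel 89% toward 128:
  R: 15 + 0.89×(128−15) = 15 + 100.57 = 115.57 → 116
  G: 155 + 0.89×(128−155) = 155 − 24.03 = 130.97 → 131
  B: 19 + 0.89×(128−19) = 19 + 97.01 = 116.01 → 116
rgb(116, 131, 116) = #748374.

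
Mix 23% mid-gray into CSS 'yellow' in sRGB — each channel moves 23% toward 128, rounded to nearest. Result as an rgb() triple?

CSS yellow is rgb(255, 255, 0).
Lerp each channel 23% toward 128:
  R: 255 + 0.23×(128−255) = 255 − 29.21 = 225.79 → 226
  G: 255 + 0.23×(128−255) = 255 − 29.21 = 225.79 → 226
  B: 0 + 29.44 = 29.44 → 29

rgb(226, 226, 29)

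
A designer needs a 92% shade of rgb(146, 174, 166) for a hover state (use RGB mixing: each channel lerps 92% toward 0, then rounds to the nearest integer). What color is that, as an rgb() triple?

rgb(12, 14, 13)

A 92% shade moves each channel 92% toward 0:
  R: 146 + 0.92×(0−146) = 146 − 134.32 = 11.68 → 12
  G: 174 + 0.92×(0−174) = 174 − 160.08 = 13.92 → 14
  B: 166 − 152.72 = 13.28 → 13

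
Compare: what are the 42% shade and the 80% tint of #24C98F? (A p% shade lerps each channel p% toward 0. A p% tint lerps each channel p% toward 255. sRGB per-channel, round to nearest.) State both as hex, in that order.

#24C98F is rgb(36, 201, 143).
42% shade:
  R: 36 + 0.42×(0−36) = 36 − 15.12 = 20.88 → 21
  G: 201 − 84.42 = 116.58 → 117
  B: 143 − 60.06 = 82.94 → 83
  → #157553
80% tint:
  R: 36 + 0.8×(255−36) = 36 + 175.2 = 211.2 → 211
  G: 201 + 43.2 = 244.2 → 244
  B: 143 + 89.6 = 232.6 → 233
  → #D3F4E9

#157553, #D3F4E9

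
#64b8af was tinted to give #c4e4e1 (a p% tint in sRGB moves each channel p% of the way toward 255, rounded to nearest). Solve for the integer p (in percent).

62%

#64b8af is rgb(100, 184, 175); #c4e4e1 is rgb(196, 228, 225).
On the R channel (widest range): 196 ≈ 100 + (p/100)(255 − 100), so p ≈ 100×(196 − 100)/(255 − 100) = 9600/155 = 61.94.
p = 62 reproduces all three channels after rounding.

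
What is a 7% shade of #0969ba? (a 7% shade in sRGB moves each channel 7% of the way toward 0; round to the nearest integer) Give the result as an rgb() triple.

rgb(8, 98, 173)

#0969ba is rgb(9, 105, 186).
A 7% shade moves each channel 7% toward 0:
  R: 9 + 0.07×(0−9) = 9 − 0.63 = 8.37 → 8
  G: 105 + 0.07×(0−105) = 105 − 7.35 = 97.65 → 98
  B: 186 + 0.07×(0−186) = 186 − 13.02 = 172.98 → 173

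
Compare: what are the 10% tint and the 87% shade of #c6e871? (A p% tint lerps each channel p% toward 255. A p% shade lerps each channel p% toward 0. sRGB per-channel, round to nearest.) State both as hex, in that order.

#c6e871 is rgb(198, 232, 113).
10% tint:
  R: 198 + 0.1×(255−198) = 198 + 5.7 = 203.7 → 204
  G: 232 + 0.1×(255−232) = 232 + 2.3 = 234.3 → 234
  B: 113 + 14.2 = 127.2 → 127
  → #ccea7f
87% shade:
  R: 198 − 172.26 = 25.74 → 26
  G: 232 + 0.87×(0−232) = 232 − 201.84 = 30.16 → 30
  B: 113 + 0.87×(0−113) = 113 − 98.31 = 14.69 → 15
  → #1a1e0f

#ccea7f, #1a1e0f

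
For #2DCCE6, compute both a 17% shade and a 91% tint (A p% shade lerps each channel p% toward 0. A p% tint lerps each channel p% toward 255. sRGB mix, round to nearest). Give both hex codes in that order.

#2DCCE6 is rgb(45, 204, 230).
17% shade:
  R: 45 − 7.65 = 37.35 → 37
  G: 204 + 0.17×(0−204) = 204 − 34.68 = 169.32 → 169
  B: 230 + 0.17×(0−230) = 230 − 39.1 = 190.9 → 191
  → #25A9BF
91% tint:
  R: 45 + 0.91×(255−45) = 45 + 191.1 = 236.1 → 236
  G: 204 + 46.41 = 250.41 → 250
  B: 230 + 0.91×(255−230) = 230 + 22.75 = 252.75 → 253
  → #ECFAFD

#25A9BF, #ECFAFD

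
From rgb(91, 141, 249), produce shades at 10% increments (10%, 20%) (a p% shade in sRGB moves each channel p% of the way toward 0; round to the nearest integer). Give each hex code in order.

10%: (91 − 9.1 = 81.9→82, 141 − 14.1 = 126.9→127, 249 − 24.9 = 224.1→224) → #527FE0
20%: (91 − 18.2 = 72.8→73, 141 − 28.2 = 112.8→113, 249 − 49.8 = 199.2→199) → #4971C7

#527FE0, #4971C7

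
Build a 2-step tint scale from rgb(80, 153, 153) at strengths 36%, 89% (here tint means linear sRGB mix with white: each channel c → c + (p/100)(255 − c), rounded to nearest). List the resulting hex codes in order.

#8FBEBE, #ECF4F4

36%: (80 + 63 = 143→143, 153 + 36.72 = 189.72→190, 153 + 36.72 = 189.72→190) → #8FBEBE
89%: (80 + 155.75 = 235.75→236, 153 + 90.78 = 243.78→244, 153 + 90.78 = 243.78→244) → #ECF4F4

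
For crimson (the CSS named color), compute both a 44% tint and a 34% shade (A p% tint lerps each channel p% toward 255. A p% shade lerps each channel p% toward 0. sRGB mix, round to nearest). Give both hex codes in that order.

#EB7B92, #910D28

CSS crimson is rgb(220, 20, 60).
44% tint:
  R: 220 + 15.4 = 235.4 → 235
  G: 20 + 0.44×(255−20) = 20 + 103.4 = 123.4 → 123
  B: 60 + 85.8 = 145.8 → 146
  → #EB7B92
34% shade:
  R: 220 + 0.34×(0−220) = 220 − 74.8 = 145.2 → 145
  G: 20 + 0.34×(0−20) = 20 − 6.8 = 13.2 → 13
  B: 60 − 20.4 = 39.6 → 40
  → #910D28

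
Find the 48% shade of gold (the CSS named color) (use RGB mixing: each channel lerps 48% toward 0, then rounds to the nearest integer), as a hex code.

#857000

CSS gold is rgb(255, 215, 0).
Lerp each channel 48% toward 0:
  R: 255 + 0.48×(0−255) = 255 − 122.4 = 132.6 → 133
  G: 215 − 103.2 = 111.8 → 112
  B: 0 + 0.48×(0−0) = 0 + 0 = 0 → 0
rgb(133, 112, 0) = #857000.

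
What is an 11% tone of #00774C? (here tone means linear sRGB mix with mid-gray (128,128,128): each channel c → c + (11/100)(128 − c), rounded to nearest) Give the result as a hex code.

#0E7852

#00774C is rgb(0, 119, 76).
Per channel, c → c + 0.11(128 − c):
  R: 0 + 14.08 = 14.08 → 14
  G: 119 + 0.11×(128−119) = 119 + 0.99 = 119.99 → 120
  B: 76 + 0.11×(128−76) = 76 + 5.72 = 81.72 → 82
rgb(14, 120, 82) = #0E7852.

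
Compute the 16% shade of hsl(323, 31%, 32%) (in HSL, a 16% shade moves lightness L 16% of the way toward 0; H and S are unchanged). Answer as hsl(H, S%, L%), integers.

hsl(323, 31%, 27%)

L moves 16% from 32 toward 0: 32 − 5.12 = 26.88 → 27.
H and S are unchanged.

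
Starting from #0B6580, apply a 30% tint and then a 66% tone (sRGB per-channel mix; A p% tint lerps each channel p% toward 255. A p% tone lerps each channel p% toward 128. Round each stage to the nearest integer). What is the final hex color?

#71868D

#0B6580 is rgb(11, 101, 128).
Lerp each channel 30% toward 255:
  R: 11 + 73.2 = 84.2 → 84
  G: 101 + 46.2 = 147.2 → 147
  B: 128 + 0.3×(255−128) = 128 + 38.1 = 166.1 → 166
After the tint: rgb(84, 147, 166) = #5493A6.
Lerp each channel 66% toward 128:
  R: 84 + 0.66×(128−84) = 84 + 29.04 = 113.04 → 113
  G: 147 + 0.66×(128−147) = 147 − 12.54 = 134.46 → 134
  B: 166 − 25.08 = 140.92 → 141
rgb(113, 134, 141) = #71868D.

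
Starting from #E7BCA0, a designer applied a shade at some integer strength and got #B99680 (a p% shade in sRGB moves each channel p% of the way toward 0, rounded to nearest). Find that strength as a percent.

#E7BCA0 is rgb(231, 188, 160); #B99680 is rgb(185, 150, 128).
On the R channel (widest range): 185 ≈ 231 + (p/100)(0 − 231), so p ≈ 100×(185 − 231)/(0 − 231) = -4600/-231 = 19.91.
p = 20 reproduces all three channels after rounding.

20%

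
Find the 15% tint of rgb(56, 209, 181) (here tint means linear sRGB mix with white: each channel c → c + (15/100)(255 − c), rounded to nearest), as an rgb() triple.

rgb(86, 216, 192)

A 15% tint moves each channel 15% toward 255:
  R: 56 + 29.85 = 85.85 → 86
  G: 209 + 0.15×(255−209) = 209 + 6.9 = 215.9 → 216
  B: 181 + 0.15×(255−181) = 181 + 11.1 = 192.1 → 192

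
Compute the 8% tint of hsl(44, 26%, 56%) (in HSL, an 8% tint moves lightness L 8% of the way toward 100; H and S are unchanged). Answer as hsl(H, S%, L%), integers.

L moves 8% from 56 toward 100: 56 + 3.52 = 59.52 → 60.
H and S are unchanged.

hsl(44, 26%, 60%)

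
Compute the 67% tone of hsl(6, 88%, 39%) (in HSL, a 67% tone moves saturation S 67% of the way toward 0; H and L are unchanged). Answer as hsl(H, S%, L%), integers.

S moves 67% from 88 toward 0: 88 − 58.96 = 29.04 → 29.
H and L are unchanged.

hsl(6, 29%, 39%)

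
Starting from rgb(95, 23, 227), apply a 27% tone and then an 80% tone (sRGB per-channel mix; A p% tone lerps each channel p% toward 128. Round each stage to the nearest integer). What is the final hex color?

Per channel, c → c + 0.27(128 − c):
  R: 95 + 0.27×(128−95) = 95 + 8.91 = 103.91 → 104
  G: 23 + 0.27×(128−23) = 23 + 28.35 = 51.35 → 51
  B: 227 + 0.27×(128−227) = 227 − 26.73 = 200.27 → 200
After the tone: rgb(104, 51, 200) = #6833c8.
Lerp each channel 80% toward 128:
  R: 104 + 19.2 = 123.2 → 123
  G: 51 + 61.6 = 112.6 → 113
  B: 200 + 0.8×(128−200) = 200 − 57.6 = 142.4 → 142
rgb(123, 113, 142) = #7b718e.

#7b718e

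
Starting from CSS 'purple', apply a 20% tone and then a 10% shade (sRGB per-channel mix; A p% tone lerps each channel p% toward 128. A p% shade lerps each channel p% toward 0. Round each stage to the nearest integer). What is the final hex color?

CSS purple is rgb(128, 0, 128).
A 20% tone moves each channel 20% toward 128:
  R: 128 + 0.2×(128−128) = 128 + 0 = 128 → 128
  G: 0 + 0.2×(128−0) = 0 + 25.6 = 25.6 → 26
  B: 128 + 0 = 128 → 128
After the tone: rgb(128, 26, 128) = #801A80.
A 10% shade moves each channel 10% toward 0:
  R: 128 + 0.1×(0−128) = 128 − 12.8 = 115.2 → 115
  G: 26 + 0.1×(0−26) = 26 − 2.6 = 23.4 → 23
  B: 128 + 0.1×(0−128) = 128 − 12.8 = 115.2 → 115
rgb(115, 23, 115) = #731773.

#731773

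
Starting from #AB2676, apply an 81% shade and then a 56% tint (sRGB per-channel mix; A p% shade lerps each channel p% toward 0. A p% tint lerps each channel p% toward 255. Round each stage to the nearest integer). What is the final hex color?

#AB2676 is rgb(171, 38, 118).
Per channel, c → c + 0.81(0 − c):
  R: 171 + 0.81×(0−171) = 171 − 138.51 = 32.49 → 32
  G: 38 − 30.78 = 7.22 → 7
  B: 118 + 0.81×(0−118) = 118 − 95.58 = 22.42 → 22
After the shade: rgb(32, 7, 22) = #200716.
Lerp each channel 56% toward 255:
  R: 32 + 0.56×(255−32) = 32 + 124.88 = 156.88 → 157
  G: 7 + 0.56×(255−7) = 7 + 138.88 = 145.88 → 146
  B: 22 + 0.56×(255−22) = 22 + 130.48 = 152.48 → 152
rgb(157, 146, 152) = #9D9298.

#9D9298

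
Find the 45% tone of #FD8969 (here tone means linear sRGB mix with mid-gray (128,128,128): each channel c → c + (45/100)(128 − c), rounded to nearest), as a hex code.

#FD8969 is rgb(253, 137, 105).
A 45% tone moves each channel 45% toward 128:
  R: 253 + 0.45×(128−253) = 253 − 56.25 = 196.75 → 197
  G: 137 − 4.05 = 132.95 → 133
  B: 105 + 10.35 = 115.35 → 115
rgb(197, 133, 115) = #C58573.

#C58573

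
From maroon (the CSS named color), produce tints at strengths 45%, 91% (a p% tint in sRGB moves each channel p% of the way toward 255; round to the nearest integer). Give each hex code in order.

#B97373, #F4E8E8

CSS maroon is rgb(128, 0, 0).
45%: (128 + 57.15 = 185.15→185, 0 + 114.75 = 114.75→115, 0 + 114.75 = 114.75→115) → #B97373
91%: (128 + 115.57 = 243.57→244, 0 + 232.05 = 232.05→232, 0 + 232.05 = 232.05→232) → #F4E8E8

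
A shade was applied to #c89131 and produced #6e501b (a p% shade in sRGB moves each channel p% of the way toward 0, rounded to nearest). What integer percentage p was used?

#c89131 is rgb(200, 145, 49); #6e501b is rgb(110, 80, 27).
On the R channel (widest range): 110 ≈ 200 + (p/100)(0 − 200), so p ≈ 100×(110 − 200)/(0 − 200) = -9000/-200 = 45.00.
p = 45 reproduces all three channels after rounding.

45%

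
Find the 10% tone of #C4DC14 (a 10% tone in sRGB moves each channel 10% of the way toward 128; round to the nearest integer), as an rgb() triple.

#C4DC14 is rgb(196, 220, 20).
Lerp each channel 10% toward 128:
  R: 196 − 6.8 = 189.2 → 189
  G: 220 + 0.1×(128−220) = 220 − 9.2 = 210.8 → 211
  B: 20 + 0.1×(128−20) = 20 + 10.8 = 30.8 → 31

rgb(189, 211, 31)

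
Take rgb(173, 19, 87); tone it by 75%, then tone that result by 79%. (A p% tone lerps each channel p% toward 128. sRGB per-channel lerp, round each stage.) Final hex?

#827a7e

Lerp each channel 75% toward 128:
  R: 173 − 33.75 = 139.25 → 139
  G: 19 + 0.75×(128−19) = 19 + 81.75 = 100.75 → 101
  B: 87 + 0.75×(128−87) = 87 + 30.75 = 117.75 → 118
After the tone: rgb(139, 101, 118) = #8b6576.
Per channel, c → c + 0.79(128 − c):
  R: 139 + 0.79×(128−139) = 139 − 8.69 = 130.31 → 130
  G: 101 + 0.79×(128−101) = 101 + 21.33 = 122.33 → 122
  B: 118 + 7.9 = 125.9 → 126
rgb(130, 122, 126) = #827a7e.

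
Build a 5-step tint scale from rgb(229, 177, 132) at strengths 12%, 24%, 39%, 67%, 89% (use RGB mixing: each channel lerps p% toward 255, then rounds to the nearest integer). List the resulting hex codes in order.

#e8ba93, #ebc4a2, #efcfb4, #f6e5d6, #fcf6f1

12%: (229 + 3.12 = 232.12→232, 177 + 9.36 = 186.36→186, 132 + 14.76 = 146.76→147) → #e8ba93
24%: (229 + 6.24 = 235.24→235, 177 + 18.72 = 195.72→196, 132 + 29.52 = 161.52→162) → #ebc4a2
39%: (229 + 10.14 = 239.14→239, 177 + 30.42 = 207.42→207, 132 + 47.97 = 179.97→180) → #efcfb4
67%: (229 + 17.42 = 246.42→246, 177 + 52.26 = 229.26→229, 132 + 82.41 = 214.41→214) → #f6e5d6
89%: (229 + 23.14 = 252.14→252, 177 + 69.42 = 246.42→246, 132 + 109.47 = 241.47→241) → #fcf6f1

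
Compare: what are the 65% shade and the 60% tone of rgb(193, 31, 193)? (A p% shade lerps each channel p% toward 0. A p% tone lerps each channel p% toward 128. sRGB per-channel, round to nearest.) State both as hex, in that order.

65% shade:
  R: 193 + 0.65×(0−193) = 193 − 125.45 = 67.55 → 68
  G: 31 − 20.15 = 10.85 → 11
  B: 193 − 125.45 = 67.55 → 68
  → #440B44
60% tone:
  R: 193 − 39 = 154 → 154
  G: 31 + 0.6×(128−31) = 31 + 58.2 = 89.2 → 89
  B: 193 − 39 = 154 → 154
  → #9A599A

#440B44, #9A599A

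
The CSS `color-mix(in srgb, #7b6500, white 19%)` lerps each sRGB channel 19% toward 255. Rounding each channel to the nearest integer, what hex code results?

#948230

#7b6500 is rgb(123, 101, 0).
A 19% tint moves each channel 19% toward 255:
  R: 123 + 0.19×(255−123) = 123 + 25.08 = 148.08 → 148
  G: 101 + 0.19×(255−101) = 101 + 29.26 = 130.26 → 130
  B: 0 + 0.19×(255−0) = 0 + 48.45 = 48.45 → 48
rgb(148, 130, 48) = #948230.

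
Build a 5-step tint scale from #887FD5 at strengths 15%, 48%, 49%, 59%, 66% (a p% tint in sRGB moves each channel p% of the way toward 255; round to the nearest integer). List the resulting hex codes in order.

#887FD5 is rgb(136, 127, 213).
15%: (136 + 17.85 = 153.85→154, 127 + 19.2 = 146.2→146, 213 + 6.3 = 219.3→219) → #9A92DB
48%: (136 + 57.12 = 193.12→193, 127 + 61.44 = 188.44→188, 213 + 20.16 = 233.16→233) → #C1BCE9
49%: (136 + 58.31 = 194.31→194, 127 + 62.72 = 189.72→190, 213 + 20.58 = 233.58→234) → #C2BEEA
59%: (136 + 70.21 = 206.21→206, 127 + 75.52 = 202.52→203, 213 + 24.78 = 237.78→238) → #CECBEE
66%: (136 + 78.54 = 214.54→215, 127 + 84.48 = 211.48→211, 213 + 27.72 = 240.72→241) → #D7D3F1

#9A92DB, #C1BCE9, #C2BEEA, #CECBEE, #D7D3F1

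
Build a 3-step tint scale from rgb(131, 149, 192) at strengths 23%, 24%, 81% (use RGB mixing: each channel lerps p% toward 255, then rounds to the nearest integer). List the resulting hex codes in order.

23%: (131 + 28.52 = 159.52→160, 149 + 24.38 = 173.38→173, 192 + 14.49 = 206.49→206) → #A0ADCE
24%: (131 + 29.76 = 160.76→161, 149 + 25.44 = 174.44→174, 192 + 15.12 = 207.12→207) → #A1AECF
81%: (131 + 100.44 = 231.44→231, 149 + 85.86 = 234.86→235, 192 + 51.03 = 243.03→243) → #E7EBF3

#A0ADCE, #A1AECF, #E7EBF3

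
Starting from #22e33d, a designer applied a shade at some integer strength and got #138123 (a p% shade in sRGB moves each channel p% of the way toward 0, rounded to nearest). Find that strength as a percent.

#22e33d is rgb(34, 227, 61); #138123 is rgb(19, 129, 35).
On the G channel (widest range): 129 ≈ 227 + (p/100)(0 − 227), so p ≈ 100×(129 − 227)/(0 − 227) = -9800/-227 = 43.17.
p = 43 reproduces all three channels after rounding.

43%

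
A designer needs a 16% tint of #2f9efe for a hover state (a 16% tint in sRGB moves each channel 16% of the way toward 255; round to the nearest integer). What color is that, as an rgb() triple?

#2f9efe is rgb(47, 158, 254).
Per channel, c → c + 0.16(255 − c):
  R: 47 + 33.28 = 80.28 → 80
  G: 158 + 0.16×(255−158) = 158 + 15.52 = 173.52 → 174
  B: 254 + 0.16 = 254.16 → 254

rgb(80, 174, 254)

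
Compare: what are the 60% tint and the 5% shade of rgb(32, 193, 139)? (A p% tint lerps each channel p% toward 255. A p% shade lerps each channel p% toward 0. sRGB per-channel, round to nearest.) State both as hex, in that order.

60% tint:
  R: 32 + 0.6×(255−32) = 32 + 133.8 = 165.8 → 166
  G: 193 + 37.2 = 230.2 → 230
  B: 139 + 0.6×(255−139) = 139 + 69.6 = 208.6 → 209
  → #A6E6D1
5% shade:
  R: 32 − 1.6 = 30.4 → 30
  G: 193 + 0.05×(0−193) = 193 − 9.65 = 183.35 → 183
  B: 139 − 6.95 = 132.05 → 132
  → #1EB784

#A6E6D1, #1EB784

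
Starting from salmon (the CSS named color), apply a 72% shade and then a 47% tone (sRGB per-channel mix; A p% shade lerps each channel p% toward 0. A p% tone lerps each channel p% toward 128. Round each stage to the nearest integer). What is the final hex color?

CSS salmon is rgb(250, 128, 114).
Per channel, c → c + 0.72(0 − c):
  R: 250 + 0.72×(0−250) = 250 − 180 = 70 → 70
  G: 128 − 92.16 = 35.84 → 36
  B: 114 − 82.08 = 31.92 → 32
After the shade: rgb(70, 36, 32) = #462420.
A 47% tone moves each channel 47% toward 128:
  R: 70 + 0.47×(128−70) = 70 + 27.26 = 97.26 → 97
  G: 36 + 0.47×(128−36) = 36 + 43.24 = 79.24 → 79
  B: 32 + 45.12 = 77.12 → 77
rgb(97, 79, 77) = #614F4D.

#614F4D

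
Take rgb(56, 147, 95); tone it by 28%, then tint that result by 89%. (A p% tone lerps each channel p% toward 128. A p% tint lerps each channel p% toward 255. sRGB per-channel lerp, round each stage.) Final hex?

A 28% tone moves each channel 28% toward 128:
  R: 56 + 20.16 = 76.16 → 76
  G: 147 + 0.28×(128−147) = 147 − 5.32 = 141.68 → 142
  B: 95 + 0.28×(128−95) = 95 + 9.24 = 104.24 → 104
After the tone: rgb(76, 142, 104) = #4c8e68.
Per channel, c → c + 0.89(255 − c):
  R: 76 + 0.89×(255−76) = 76 + 159.31 = 235.31 → 235
  G: 142 + 100.57 = 242.57 → 243
  B: 104 + 134.39 = 238.39 → 238
rgb(235, 243, 238) = #ebf3ee.

#ebf3ee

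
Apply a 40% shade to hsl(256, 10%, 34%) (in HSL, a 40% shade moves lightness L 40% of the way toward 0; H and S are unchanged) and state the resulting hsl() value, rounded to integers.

hsl(256, 10%, 20%)

L moves 40% from 34 toward 0: 34 − 13.6 = 20.4 → 20.
H and S are unchanged.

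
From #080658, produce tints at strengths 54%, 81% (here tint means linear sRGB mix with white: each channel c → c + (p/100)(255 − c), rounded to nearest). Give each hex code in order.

#080658 is rgb(8, 6, 88).
54%: (8 + 133.38 = 141.38→141, 6 + 134.46 = 140.46→140, 88 + 90.18 = 178.18→178) → #8D8CB2
81%: (8 + 200.07 = 208.07→208, 6 + 201.69 = 207.69→208, 88 + 135.27 = 223.27→223) → #D0D0DF

#8D8CB2, #D0D0DF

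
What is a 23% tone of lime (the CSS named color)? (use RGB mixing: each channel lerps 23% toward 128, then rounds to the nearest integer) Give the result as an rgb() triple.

rgb(29, 226, 29)

CSS lime is rgb(0, 255, 0).
Lerp each channel 23% toward 128:
  R: 0 + 0.23×(128−0) = 0 + 29.44 = 29.44 → 29
  G: 255 + 0.23×(128−255) = 255 − 29.21 = 225.79 → 226
  B: 0 + 29.44 = 29.44 → 29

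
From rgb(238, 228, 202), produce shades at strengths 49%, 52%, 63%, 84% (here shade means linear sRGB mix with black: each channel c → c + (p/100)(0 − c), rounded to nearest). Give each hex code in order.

49%: (238 − 116.62 = 121.38→121, 228 − 111.72 = 116.28→116, 202 − 98.98 = 103.02→103) → #797467
52%: (238 − 123.76 = 114.24→114, 228 − 118.56 = 109.44→109, 202 − 105.04 = 96.96→97) → #726D61
63%: (238 − 149.94 = 88.06→88, 228 − 143.64 = 84.36→84, 202 − 127.26 = 74.74→75) → #58544B
84%: (238 − 199.92 = 38.08→38, 228 − 191.52 = 36.48→36, 202 − 169.68 = 32.32→32) → #262420

#797467, #726D61, #58544B, #262420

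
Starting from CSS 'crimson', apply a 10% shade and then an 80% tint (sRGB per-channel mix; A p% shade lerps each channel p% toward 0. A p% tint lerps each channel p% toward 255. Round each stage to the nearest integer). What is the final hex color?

CSS crimson is rgb(220, 20, 60).
A 10% shade moves each channel 10% toward 0:
  R: 220 − 22 = 198 → 198
  G: 20 − 2 = 18 → 18
  B: 60 + 0.1×(0−60) = 60 − 6 = 54 → 54
After the shade: rgb(198, 18, 54) = #C61236.
Per channel, c → c + 0.8(255 − c):
  R: 198 + 45.6 = 243.6 → 244
  G: 18 + 189.6 = 207.6 → 208
  B: 54 + 160.8 = 214.8 → 215
rgb(244, 208, 215) = #F4D0D7.

#F4D0D7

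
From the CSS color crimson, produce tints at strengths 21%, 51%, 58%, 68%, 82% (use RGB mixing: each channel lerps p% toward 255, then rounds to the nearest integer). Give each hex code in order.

CSS crimson is rgb(220, 20, 60).
21%: (220 + 7.35 = 227.35→227, 20 + 49.35 = 69.35→69, 60 + 40.95 = 100.95→101) → #E34565
51%: (220 + 17.85 = 237.85→238, 20 + 119.85 = 139.85→140, 60 + 99.45 = 159.45→159) → #EE8C9F
58%: (220 + 20.3 = 240.3→240, 20 + 136.3 = 156.3→156, 60 + 113.1 = 173.1→173) → #F09CAD
68%: (220 + 23.8 = 243.8→244, 20 + 159.8 = 179.8→180, 60 + 132.6 = 192.6→193) → #F4B4C1
82%: (220 + 28.7 = 248.7→249, 20 + 192.7 = 212.7→213, 60 + 159.9 = 219.9→220) → #F9D5DC

#E34565, #EE8C9F, #F09CAD, #F4B4C1, #F9D5DC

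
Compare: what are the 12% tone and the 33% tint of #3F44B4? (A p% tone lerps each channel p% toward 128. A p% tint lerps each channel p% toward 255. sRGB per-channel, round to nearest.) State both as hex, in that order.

#474BAE, #7E82CD

#3F44B4 is rgb(63, 68, 180).
12% tone:
  R: 63 + 0.12×(128−63) = 63 + 7.8 = 70.8 → 71
  G: 68 + 0.12×(128−68) = 68 + 7.2 = 75.2 → 75
  B: 180 − 6.24 = 173.76 → 174
  → #474BAE
33% tint:
  R: 63 + 0.33×(255−63) = 63 + 63.36 = 126.36 → 126
  G: 68 + 61.71 = 129.71 → 130
  B: 180 + 0.33×(255−180) = 180 + 24.75 = 204.75 → 205
  → #7E82CD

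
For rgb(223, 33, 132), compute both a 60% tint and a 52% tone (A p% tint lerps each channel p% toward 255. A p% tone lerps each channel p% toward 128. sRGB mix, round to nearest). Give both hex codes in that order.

60% tint:
  R: 223 + 19.2 = 242.2 → 242
  G: 33 + 133.2 = 166.2 → 166
  B: 132 + 0.6×(255−132) = 132 + 73.8 = 205.8 → 206
  → #f2a6ce
52% tone:
  R: 223 + 0.52×(128−223) = 223 − 49.4 = 173.6 → 174
  G: 33 + 0.52×(128−33) = 33 + 49.4 = 82.4 → 82
  B: 132 − 2.08 = 129.92 → 130
  → #ae5282

#f2a6ce, #ae5282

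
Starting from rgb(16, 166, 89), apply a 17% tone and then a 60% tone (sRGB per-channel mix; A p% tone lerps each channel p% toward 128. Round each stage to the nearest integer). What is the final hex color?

A 17% tone moves each channel 17% toward 128:
  R: 16 + 0.17×(128−16) = 16 + 19.04 = 35.04 → 35
  G: 166 − 6.46 = 159.54 → 160
  B: 89 + 0.17×(128−89) = 89 + 6.63 = 95.63 → 96
After the tone: rgb(35, 160, 96) = #23A060.
A 60% tone moves each channel 60% toward 128:
  R: 35 + 55.8 = 90.8 → 91
  G: 160 + 0.6×(128−160) = 160 − 19.2 = 140.8 → 141
  B: 96 + 19.2 = 115.2 → 115
rgb(91, 141, 115) = #5B8D73.

#5B8D73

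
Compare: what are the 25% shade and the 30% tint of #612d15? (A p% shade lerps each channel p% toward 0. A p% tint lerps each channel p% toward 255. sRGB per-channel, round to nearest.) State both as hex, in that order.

#612d15 is rgb(97, 45, 21).
25% shade:
  R: 97 − 24.25 = 72.75 → 73
  G: 45 − 11.25 = 33.75 → 34
  B: 21 + 0.25×(0−21) = 21 − 5.25 = 15.75 → 16
  → #492210
30% tint:
  R: 97 + 0.3×(255−97) = 97 + 47.4 = 144.4 → 144
  G: 45 + 0.3×(255−45) = 45 + 63 = 108 → 108
  B: 21 + 70.2 = 91.2 → 91
  → #906c5b

#492210, #906c5b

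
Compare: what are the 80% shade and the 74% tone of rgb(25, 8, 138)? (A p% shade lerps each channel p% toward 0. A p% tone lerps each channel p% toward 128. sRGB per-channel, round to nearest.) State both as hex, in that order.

#05021C, #656183

80% shade:
  R: 25 − 20 = 5 → 5
  G: 8 − 6.4 = 1.6 → 2
  B: 138 − 110.4 = 27.6 → 28
  → #05021C
74% tone:
  R: 25 + 76.22 = 101.22 → 101
  G: 8 + 0.74×(128−8) = 8 + 88.8 = 96.8 → 97
  B: 138 − 7.4 = 130.6 → 131
  → #656183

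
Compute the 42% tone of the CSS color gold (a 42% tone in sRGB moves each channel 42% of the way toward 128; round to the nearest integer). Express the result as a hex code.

#cab236

CSS gold is rgb(255, 215, 0).
A 42% tone moves each channel 42% toward 128:
  R: 255 + 0.42×(128−255) = 255 − 53.34 = 201.66 → 202
  G: 215 + 0.42×(128−215) = 215 − 36.54 = 178.46 → 178
  B: 0 + 0.42×(128−0) = 0 + 53.76 = 53.76 → 54
rgb(202, 178, 54) = #cab236.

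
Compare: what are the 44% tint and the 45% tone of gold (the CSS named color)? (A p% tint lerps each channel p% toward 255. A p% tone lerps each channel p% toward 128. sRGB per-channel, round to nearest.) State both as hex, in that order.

CSS gold is rgb(255, 215, 0).
44% tint:
  R: 255 + 0 = 255 → 255
  G: 215 + 0.44×(255−215) = 215 + 17.6 = 232.6 → 233
  B: 0 + 0.44×(255−0) = 0 + 112.2 = 112.2 → 112
  → #ffe970
45% tone:
  R: 255 − 57.15 = 197.85 → 198
  G: 215 − 39.15 = 175.85 → 176
  B: 0 + 0.45×(128−0) = 0 + 57.6 = 57.6 → 58
  → #c6b03a

#ffe970, #c6b03a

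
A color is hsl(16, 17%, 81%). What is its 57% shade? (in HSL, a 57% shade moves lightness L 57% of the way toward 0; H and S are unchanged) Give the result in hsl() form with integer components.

L moves 57% from 81 toward 0: 81 − 46.17 = 34.83 → 35.
H and S are unchanged.

hsl(16, 17%, 35%)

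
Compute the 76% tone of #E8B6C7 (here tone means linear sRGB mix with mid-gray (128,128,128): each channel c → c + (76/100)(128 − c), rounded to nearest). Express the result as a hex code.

#998D91

#E8B6C7 is rgb(232, 182, 199).
Per channel, c → c + 0.76(128 − c):
  R: 232 + 0.76×(128−232) = 232 − 79.04 = 152.96 → 153
  G: 182 + 0.76×(128−182) = 182 − 41.04 = 140.96 → 141
  B: 199 + 0.76×(128−199) = 199 − 53.96 = 145.04 → 145
rgb(153, 141, 145) = #998D91.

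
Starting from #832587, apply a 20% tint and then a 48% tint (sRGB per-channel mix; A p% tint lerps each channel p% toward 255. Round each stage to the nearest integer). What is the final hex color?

#CCA5CD

#832587 is rgb(131, 37, 135).
Lerp each channel 20% toward 255:
  R: 131 + 0.2×(255−131) = 131 + 24.8 = 155.8 → 156
  G: 37 + 0.2×(255−37) = 37 + 43.6 = 80.6 → 81
  B: 135 + 0.2×(255−135) = 135 + 24 = 159 → 159
After the tint: rgb(156, 81, 159) = #9C519F.
A 48% tint moves each channel 48% toward 255:
  R: 156 + 47.52 = 203.52 → 204
  G: 81 + 0.48×(255−81) = 81 + 83.52 = 164.52 → 165
  B: 159 + 0.48×(255−159) = 159 + 46.08 = 205.08 → 205
rgb(204, 165, 205) = #CCA5CD.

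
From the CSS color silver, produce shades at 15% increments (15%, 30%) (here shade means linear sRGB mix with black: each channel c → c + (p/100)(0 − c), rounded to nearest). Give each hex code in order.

CSS silver is rgb(192, 192, 192).
15%: (192 − 28.8 = 163.2→163, 192 − 28.8 = 163.2→163, 192 − 28.8 = 163.2→163) → #A3A3A3
30%: (192 − 57.6 = 134.4→134, 192 − 57.6 = 134.4→134, 192 − 57.6 = 134.4→134) → #868686

#A3A3A3, #868686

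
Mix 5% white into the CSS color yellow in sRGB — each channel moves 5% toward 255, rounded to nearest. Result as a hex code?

#FFFF0D

CSS yellow is rgb(255, 255, 0).
Lerp each channel 5% toward 255:
  R: 255 + 0 = 255 → 255
  G: 255 + 0 = 255 → 255
  B: 0 + 0.05×(255−0) = 0 + 12.75 = 12.75 → 13
rgb(255, 255, 13) = #FFFF0D.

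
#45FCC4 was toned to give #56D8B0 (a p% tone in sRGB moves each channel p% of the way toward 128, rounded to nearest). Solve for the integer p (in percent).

29%

#45FCC4 is rgb(69, 252, 196); #56D8B0 is rgb(86, 216, 176).
On the G channel (widest range): 216 ≈ 252 + (p/100)(128 − 252), so p ≈ 100×(216 − 252)/(128 − 252) = -3600/-124 = 29.03.
p = 29 reproduces all three channels after rounding.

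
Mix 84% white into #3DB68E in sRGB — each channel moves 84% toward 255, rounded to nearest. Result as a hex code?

#3DB68E is rgb(61, 182, 142).
Per channel, c → c + 0.84(255 − c):
  R: 61 + 162.96 = 223.96 → 224
  G: 182 + 0.84×(255−182) = 182 + 61.32 = 243.32 → 243
  B: 142 + 0.84×(255−142) = 142 + 94.92 = 236.92 → 237
rgb(224, 243, 237) = #E0F3ED.

#E0F3ED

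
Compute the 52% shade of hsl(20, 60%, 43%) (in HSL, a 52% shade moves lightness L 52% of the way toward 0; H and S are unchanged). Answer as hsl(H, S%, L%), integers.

hsl(20, 60%, 21%)

L moves 52% from 43 toward 0: 43 − 22.36 = 20.64 → 21.
H and S are unchanged.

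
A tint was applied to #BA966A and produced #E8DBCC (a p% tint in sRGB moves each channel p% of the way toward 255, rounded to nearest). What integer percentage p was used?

66%

#BA966A is rgb(186, 150, 106); #E8DBCC is rgb(232, 219, 204).
On the B channel (widest range): 204 ≈ 106 + (p/100)(255 − 106), so p ≈ 100×(204 − 106)/(255 − 106) = 9800/149 = 65.77.
p = 66 reproduces all three channels after rounding.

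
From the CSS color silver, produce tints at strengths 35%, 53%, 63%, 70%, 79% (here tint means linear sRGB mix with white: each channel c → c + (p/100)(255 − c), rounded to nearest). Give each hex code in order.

#d6d6d6, #e1e1e1, #e8e8e8, #ececec, #f2f2f2

CSS silver is rgb(192, 192, 192).
35%: (192 + 22.05 = 214.05→214, 192 + 22.05 = 214.05→214, 192 + 22.05 = 214.05→214) → #d6d6d6
53%: (192 + 33.39 = 225.39→225, 192 + 33.39 = 225.39→225, 192 + 33.39 = 225.39→225) → #e1e1e1
63%: (192 + 39.69 = 231.69→232, 192 + 39.69 = 231.69→232, 192 + 39.69 = 231.69→232) → #e8e8e8
70%: (192 + 44.1 = 236.1→236, 192 + 44.1 = 236.1→236, 192 + 44.1 = 236.1→236) → #ececec
79%: (192 + 49.77 = 241.77→242, 192 + 49.77 = 241.77→242, 192 + 49.77 = 241.77→242) → #f2f2f2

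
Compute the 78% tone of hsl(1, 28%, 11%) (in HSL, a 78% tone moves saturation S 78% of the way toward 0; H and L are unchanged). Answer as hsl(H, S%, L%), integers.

S moves 78% from 28 toward 0: 28 − 21.84 = 6.16 → 6.
H and L are unchanged.

hsl(1, 6%, 11%)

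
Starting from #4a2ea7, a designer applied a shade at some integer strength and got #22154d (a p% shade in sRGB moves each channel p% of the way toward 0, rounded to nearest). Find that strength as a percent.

#4a2ea7 is rgb(74, 46, 167); #22154d is rgb(34, 21, 77).
On the B channel (widest range): 77 ≈ 167 + (p/100)(0 − 167), so p ≈ 100×(77 − 167)/(0 − 167) = -9000/-167 = 53.89.
p = 54 reproduces all three channels after rounding.

54%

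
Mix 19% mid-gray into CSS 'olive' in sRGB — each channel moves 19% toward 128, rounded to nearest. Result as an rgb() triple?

rgb(128, 128, 24)

CSS olive is rgb(128, 128, 0).
Lerp each channel 19% toward 128:
  R: 128 + 0.19×(128−128) = 128 + 0 = 128 → 128
  G: 128 + 0.19×(128−128) = 128 + 0 = 128 → 128
  B: 0 + 0.19×(128−0) = 0 + 24.32 = 24.32 → 24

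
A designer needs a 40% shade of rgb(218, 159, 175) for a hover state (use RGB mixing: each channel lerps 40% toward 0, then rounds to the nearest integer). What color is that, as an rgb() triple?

rgb(131, 95, 105)

Lerp each channel 40% toward 0:
  R: 218 + 0.4×(0−218) = 218 − 87.2 = 130.8 → 131
  G: 159 + 0.4×(0−159) = 159 − 63.6 = 95.4 → 95
  B: 175 + 0.4×(0−175) = 175 − 70 = 105 → 105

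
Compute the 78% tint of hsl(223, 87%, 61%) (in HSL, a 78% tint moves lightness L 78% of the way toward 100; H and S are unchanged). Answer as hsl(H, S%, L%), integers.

hsl(223, 87%, 91%)

L moves 78% from 61 toward 100: 61 + 30.42 = 91.42 → 91.
H and S are unchanged.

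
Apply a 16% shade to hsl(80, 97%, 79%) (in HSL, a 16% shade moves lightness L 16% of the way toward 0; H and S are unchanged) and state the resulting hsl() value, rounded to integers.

L moves 16% from 79 toward 0: 79 − 12.64 = 66.36 → 66.
H and S are unchanged.

hsl(80, 97%, 66%)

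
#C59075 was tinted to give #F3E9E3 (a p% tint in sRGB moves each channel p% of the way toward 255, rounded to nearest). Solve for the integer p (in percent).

#C59075 is rgb(197, 144, 117); #F3E9E3 is rgb(243, 233, 227).
On the B channel (widest range): 227 ≈ 117 + (p/100)(255 − 117), so p ≈ 100×(227 − 117)/(255 − 117) = 11000/138 = 79.71.
p = 80 reproduces all three channels after rounding.

80%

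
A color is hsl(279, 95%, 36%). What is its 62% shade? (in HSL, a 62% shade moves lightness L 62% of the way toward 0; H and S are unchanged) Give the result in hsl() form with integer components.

L moves 62% from 36 toward 0: 36 − 22.32 = 13.68 → 14.
H and S are unchanged.

hsl(279, 95%, 14%)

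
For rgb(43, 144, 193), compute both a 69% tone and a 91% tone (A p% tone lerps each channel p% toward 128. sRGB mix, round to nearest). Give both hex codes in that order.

69% tone:
  R: 43 + 58.65 = 101.65 → 102
  G: 144 + 0.69×(128−144) = 144 − 11.04 = 132.96 → 133
  B: 193 + 0.69×(128−193) = 193 − 44.85 = 148.15 → 148
  → #668594
91% tone:
  R: 43 + 0.91×(128−43) = 43 + 77.35 = 120.35 → 120
  G: 144 − 14.56 = 129.44 → 129
  B: 193 + 0.91×(128−193) = 193 − 59.15 = 133.85 → 134
  → #788186

#668594, #788186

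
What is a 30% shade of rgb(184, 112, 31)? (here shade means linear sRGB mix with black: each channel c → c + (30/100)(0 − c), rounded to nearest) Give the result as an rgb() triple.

Lerp each channel 30% toward 0:
  R: 184 − 55.2 = 128.8 → 129
  G: 112 + 0.3×(0−112) = 112 − 33.6 = 78.4 → 78
  B: 31 − 9.3 = 21.7 → 22

rgb(129, 78, 22)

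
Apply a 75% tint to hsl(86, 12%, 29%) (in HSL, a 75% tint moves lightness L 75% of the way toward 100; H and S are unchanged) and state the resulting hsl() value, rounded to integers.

hsl(86, 12%, 82%)

L moves 75% from 29 toward 100: 29 + 53.25 = 82.25 → 82.
H and S are unchanged.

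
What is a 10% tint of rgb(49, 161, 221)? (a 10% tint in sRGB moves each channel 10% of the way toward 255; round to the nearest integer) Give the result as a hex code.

#46AAE0

Lerp each channel 10% toward 255:
  R: 49 + 0.1×(255−49) = 49 + 20.6 = 69.6 → 70
  G: 161 + 9.4 = 170.4 → 170
  B: 221 + 0.1×(255−221) = 221 + 3.4 = 224.4 → 224
rgb(70, 170, 224) = #46AAE0.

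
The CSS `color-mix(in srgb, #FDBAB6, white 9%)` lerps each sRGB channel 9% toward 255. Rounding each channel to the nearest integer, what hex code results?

#FDC0BD

#FDBAB6 is rgb(253, 186, 182).
Per channel, c → c + 0.09(255 − c):
  R: 253 + 0.18 = 253.18 → 253
  G: 186 + 0.09×(255−186) = 186 + 6.21 = 192.21 → 192
  B: 182 + 6.57 = 188.57 → 189
rgb(253, 192, 189) = #FDC0BD.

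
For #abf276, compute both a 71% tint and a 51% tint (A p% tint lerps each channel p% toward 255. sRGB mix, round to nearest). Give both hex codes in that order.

#abf276 is rgb(171, 242, 118).
71% tint:
  R: 171 + 0.71×(255−171) = 171 + 59.64 = 230.64 → 231
  G: 242 + 0.71×(255−242) = 242 + 9.23 = 251.23 → 251
  B: 118 + 0.71×(255−118) = 118 + 97.27 = 215.27 → 215
  → #e7fbd7
51% tint:
  R: 171 + 0.51×(255−171) = 171 + 42.84 = 213.84 → 214
  G: 242 + 0.51×(255−242) = 242 + 6.63 = 248.63 → 249
  B: 118 + 69.87 = 187.87 → 188
  → #d6f9bc

#e7fbd7, #d6f9bc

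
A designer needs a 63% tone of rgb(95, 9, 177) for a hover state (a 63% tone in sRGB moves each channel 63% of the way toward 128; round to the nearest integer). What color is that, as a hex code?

#745492

Per channel, c → c + 0.63(128 − c):
  R: 95 + 0.63×(128−95) = 95 + 20.79 = 115.79 → 116
  G: 9 + 0.63×(128−9) = 9 + 74.97 = 83.97 → 84
  B: 177 − 30.87 = 146.13 → 146
rgb(116, 84, 146) = #745492.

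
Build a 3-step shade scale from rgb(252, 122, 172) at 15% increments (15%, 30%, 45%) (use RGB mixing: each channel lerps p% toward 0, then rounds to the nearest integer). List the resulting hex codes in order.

15%: (252 − 37.8 = 214.2→214, 122 − 18.3 = 103.7→104, 172 − 25.8 = 146.2→146) → #D66892
30%: (252 − 75.6 = 176.4→176, 122 − 36.6 = 85.4→85, 172 − 51.6 = 120.4→120) → #B05578
45%: (252 − 113.4 = 138.6→139, 122 − 54.9 = 67.1→67, 172 − 77.4 = 94.6→95) → #8B435F

#D66892, #B05578, #8B435F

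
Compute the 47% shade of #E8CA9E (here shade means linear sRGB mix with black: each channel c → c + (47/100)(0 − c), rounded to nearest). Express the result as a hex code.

#7B6B54

#E8CA9E is rgb(232, 202, 158).
Lerp each channel 47% toward 0:
  R: 232 + 0.47×(0−232) = 232 − 109.04 = 122.96 → 123
  G: 202 − 94.94 = 107.06 → 107
  B: 158 + 0.47×(0−158) = 158 − 74.26 = 83.74 → 84
rgb(123, 107, 84) = #7B6B54.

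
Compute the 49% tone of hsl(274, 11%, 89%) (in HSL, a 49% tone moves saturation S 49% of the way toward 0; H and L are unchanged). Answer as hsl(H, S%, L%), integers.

S moves 49% from 11 toward 0: 11 − 5.39 = 5.61 → 6.
H and L are unchanged.

hsl(274, 6%, 89%)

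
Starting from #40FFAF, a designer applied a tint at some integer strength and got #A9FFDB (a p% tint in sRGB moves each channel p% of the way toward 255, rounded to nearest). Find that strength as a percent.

#40FFAF is rgb(64, 255, 175); #A9FFDB is rgb(169, 255, 219).
On the R channel (widest range): 169 ≈ 64 + (p/100)(255 − 64), so p ≈ 100×(169 − 64)/(255 − 64) = 10500/191 = 54.97.
p = 55 reproduces all three channels after rounding.

55%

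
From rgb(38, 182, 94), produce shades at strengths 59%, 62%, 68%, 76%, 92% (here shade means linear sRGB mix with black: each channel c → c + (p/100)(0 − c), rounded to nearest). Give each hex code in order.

#104B27, #0E4524, #0C3A1E, #092C17, #030F08

59%: (38 − 22.42 = 15.58→16, 182 − 107.38 = 74.62→75, 94 − 55.46 = 38.54→39) → #104B27
62%: (38 − 23.56 = 14.44→14, 182 − 112.84 = 69.16→69, 94 − 58.28 = 35.72→36) → #0E4524
68%: (38 − 25.84 = 12.16→12, 182 − 123.76 = 58.24→58, 94 − 63.92 = 30.08→30) → #0C3A1E
76%: (38 − 28.88 = 9.12→9, 182 − 138.32 = 43.68→44, 94 − 71.44 = 22.56→23) → #092C17
92%: (38 − 34.96 = 3.04→3, 182 − 167.44 = 14.56→15, 94 − 86.48 = 7.52→8) → #030F08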